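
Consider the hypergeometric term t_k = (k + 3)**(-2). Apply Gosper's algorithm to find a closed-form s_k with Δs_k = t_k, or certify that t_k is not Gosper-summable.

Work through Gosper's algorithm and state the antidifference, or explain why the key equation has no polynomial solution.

none — t_k is not Gosper-summable

Compute t_(k+1)/t_k: get (k + 3)**2/(k + 4)**2.
So A=k**2 + 6*k + 9 and B=k**2 + 8*k + 16, with C=1.
Key eq: (k**2 + 6*k + 9)·f(k+1) = (k**2 + 6*k + 9)·f(k) + (1).
Bound: deg f ≤ 0.
Put f(k) = c0: A·f(k+1) − B(k−1)·f(k) − C = -1; need -1 = 0 — inconsistent ⇒ no f, not summable.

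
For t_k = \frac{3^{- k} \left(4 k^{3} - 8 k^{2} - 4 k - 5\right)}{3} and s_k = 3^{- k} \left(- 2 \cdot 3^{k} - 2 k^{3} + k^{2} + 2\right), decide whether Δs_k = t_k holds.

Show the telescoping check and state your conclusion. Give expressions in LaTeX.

valid (s_(k+1) − s_k reduces to t_k)

s_(k+1) = (-6*3**k - 2*(k + 1)**3 + (k + 1)**2 + 2)/(3*3**k)
s_(k+1) − s_k = (4*k**3 - 8*k**2 - 4*k - 5)/(3*3**k)
(s_(k+1) − s_k) − t_k = 0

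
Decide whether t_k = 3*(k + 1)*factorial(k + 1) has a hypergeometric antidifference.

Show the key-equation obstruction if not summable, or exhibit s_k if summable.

Ratio r(k) = (k + 2)**2/(k + 1).
So A=k + 2 and B=1, with C=k + 1.
Set up (k + 2)·f(k+1) − (1)·f(k) − (k + 1) = 0.
Bound: deg f ≤ 0.
A polynomial solution: f(k) = 1.
R(k) = B(k−1)·f(k)/C(k) = 1/(k + 1); s_k = R·t_k = 3*factorial(k + 1).
Δs = 3*(k + 1)*factorial(k + 1), as required.

Yes. s_k = 3*factorial(k + 1).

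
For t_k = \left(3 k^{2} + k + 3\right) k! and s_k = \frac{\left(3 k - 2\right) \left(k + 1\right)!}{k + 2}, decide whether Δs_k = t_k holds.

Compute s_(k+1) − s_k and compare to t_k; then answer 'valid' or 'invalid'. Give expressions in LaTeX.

s_(k+1) = (3*k + 1)*factorial(k + 2)/(k + 3)
s_(k+1) − s_k = (3*k**3 + 10*k**2 + 9*k + 10)*factorial(k + 1)/((k + 2)*(k + 3))
(s_(k+1) − s_k) − t_k = -(3*k**3 + 7*k**2 + 2*k + 8)*factorial(k)/((k + 2)*(k + 3))

Invalid: residual - \frac{\left(3 k^{3} + 7 k^{2} + 2 k + 8\right) k!}{\left(k + 2\right) \left(k + 3\right)} ≠ 0.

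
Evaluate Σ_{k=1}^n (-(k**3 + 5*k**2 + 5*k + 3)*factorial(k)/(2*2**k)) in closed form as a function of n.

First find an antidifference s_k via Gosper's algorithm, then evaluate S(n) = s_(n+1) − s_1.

r(k) = (k**4 + 9*k**3 + 26*k**2 + 32*k + 14)/(2*(k**3 + 5*k**2 + 5*k + 3)) after simplifying.
Normal form (A,B,C) = (k/2 + 1/2, 1, k**3 + 5*k**2 + 5*k + 3).
Set up (k/2 + 1/2)·f(k+1) − (1)·f(k) − (k**3 + 5*k**2 + 5*k + 3) = 0.
deg f ≤ 2 (via 1,0,3).
Solving with deg f ≤ 2: f(k) = 2*(k**2 + 4*k + 2).
So s_k = (B(k−1)f/C)·t_k = (2*(k**2 + 4*k + 2)/(k**3 + 5*k**2 + 5*k + 3))·t_k = -(k**2 + 4*k + 2)*factorial(k)/2**k.
Check: Δs_k = -(k**3 + 5*k**2 + 5*k + 3)*factorial(k)/(2*2**k). ✓
s_(n+1) = -2**(-n - 1)*(n**2 + 6*n + 7)*factorial(n + 1) and s_(1) = -7/2, so S(n) = 2**(-n - 1)*(7*2**n - n**3*factorial(n) - 7*n**2*factorial(n) - 13*n*factorial(n) - 7*factorial(n)).

S(n) = 2**(-n - 1)*(7*2**n - n**3*factorial(n) - 7*n**2*factorial(n) - 13*n*factorial(n) - 7*factorial(n))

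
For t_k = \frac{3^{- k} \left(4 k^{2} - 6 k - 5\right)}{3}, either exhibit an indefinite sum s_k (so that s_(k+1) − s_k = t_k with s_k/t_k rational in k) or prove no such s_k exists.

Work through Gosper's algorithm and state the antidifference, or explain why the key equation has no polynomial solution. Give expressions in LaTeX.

s_k = 3^{- k} \left(- 2 k^{2} + k + 2\right)

r(k) = (4*k**2 + 2*k - 7)/(3*(4*k**2 - 6*k - 5)) after simplifying.
Gosper form: A/B · C(k+1)/C(k) with A=1/3, B=1, C=k**2 - 3*k/2 - 5/4.
Need (1/3)·f(k+1) − (1)·f(k) = k**2 - 3*k/2 - 5/4.
Bound: deg f ≤ 2.
Solve for f: f(k) = -3*(2*k**2 - k - 2)/4 (degree 2 ≤ 2).
Certificate R = B(k−1)f/C = -3*(2*k**2 - k - 2)/(4*k**2 - 6*k - 5) gives s_k = (-2*k**2 + k + 2)/3**k.
s_(k+1) − s_k = (4*k**2 - 6*k - 5)/(3*3**k) = t_k.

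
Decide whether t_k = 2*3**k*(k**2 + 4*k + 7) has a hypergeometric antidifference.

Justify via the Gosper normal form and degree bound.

Yes. s_k = 3**k*(k**2 + k + 4).

t_(k+1)/t_k = 3*(k**2 + 6*k + 12)/(k**2 + 4*k + 7).
Factor: A=3; B=1; C=k**2 + 4*k + 7.
Need (3)·f(k+1) − (1)·f(k) = k**2 + 4*k + 7.
From deg A=0, deg B=0, deg C=2: d=2.
Solving with deg f ≤ 2: f(k) = (k**2 + k + 4)/2.
Certificate R = B(k−1)f/C = (k**2 + k + 4)/(2*(k**2 + 4*k + 7)) gives s_k = 3**k*(k**2 + k + 4).
Δs = 2*3**k*(k**2 + 4*k + 7), as required.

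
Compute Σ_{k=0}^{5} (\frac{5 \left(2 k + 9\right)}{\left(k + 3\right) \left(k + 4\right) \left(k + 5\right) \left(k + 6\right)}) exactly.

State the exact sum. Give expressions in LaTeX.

r(k) = (k + 3)*(2*k + 11)/((k + 7)*(2*k + 9)) after simplifying.
Factor: A=k + 3; B=k + 7; C=k + 9/2.
Key eq: (k + 3)·f(k+1) = (k + 6)·f(k) + (k + 9/2).
d = 3 from the (1,1,1) case.
A polynomial solution: f(k) = k*(k + 4)*(k + 8)/30.
Certificate R = B(k−1)f/C = k*(k + 4)*(k + 6)*(k + 8)/(15*(2*k + 9)) gives s_k = k*(k + 8)/(3*(k**2 + 8*k + 15)).
s_(k+1) − s_k = 5*(2*k + 9)/(k**4 + 18*k**3 + 119*k**2 + 342*k + 360) = t_k.
Sum = s_(6) − s_(0); s_(6) = 28/99, s_(0) = 0 ⇒ 28/99.

Σ = 28/99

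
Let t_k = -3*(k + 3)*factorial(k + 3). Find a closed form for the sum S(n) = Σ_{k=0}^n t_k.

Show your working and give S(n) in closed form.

S(n) = 18 - 3*factorial(n + 4)

Step 1: r(k) = (k + 4)**2/(k + 3).
A = k + 4, B = 1, C = k + 3.
Need (k + 4)·f(k+1) − (1)·f(k) = k + 3.
Degrees (1,0,1) ⇒ d ≤ 0.
Coefficient equations give f(k) = 1.
Then R = B(k−1)f/C = 1/(k + 3), so s_k = R(k)·t_k = -3*factorial(k + 3).
Δs = -3*(k + 3)*factorial(k + 3), as required.
s_(n+1) = -3*factorial(n + 4) and s_(0) = -18, so S(n) = 18 - 3*factorial(n + 4).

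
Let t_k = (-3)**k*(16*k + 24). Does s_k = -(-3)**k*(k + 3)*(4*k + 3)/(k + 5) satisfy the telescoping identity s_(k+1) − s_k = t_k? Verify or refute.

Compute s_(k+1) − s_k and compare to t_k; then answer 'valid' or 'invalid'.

s_(k+1) = 3*(-3)**k*(k + 4)*(4*k + 7)/(k + 6)
s_(k+1) − s_k = (-3)**k*(16*k**3 + 168*k**2 + 528*k + 474)/(k**2 + 11*k + 30)
(s_(k+1) − s_k) − t_k = (-3)**k*(-32*k**2 - 216*k - 246)/(k**2 + 11*k + 30)

Invalid: residual (-3)**k*(-32*k**2 - 216*k - 246)/(k**2 + 11*k + 30) ≠ 0.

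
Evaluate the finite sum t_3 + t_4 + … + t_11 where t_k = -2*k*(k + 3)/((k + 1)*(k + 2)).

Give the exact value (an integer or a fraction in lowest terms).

t_(k+1)/t_k = (k + 1)**2*(k + 4)/(k*(k + 3)**2).
Factor: A=k + 1; B=k + 3; C=k**2 + 3*k.
Need (k + 1)·f(k+1) − (k + 2)·f(k) = k**2 + 3*k.
d = 2 from the (1,1,2) case.
Match coefficients ⇒ f(k) = k*(k - 1).
Then R = B(k−1)f/C = (k - 1)*(k + 2)/(k + 3), so s_k = R(k)·t_k = 2*k*(1 - k)/(k + 1).
Check: Δs_k = 2*k*(-k - 3)/(k**2 + 3*k + 2). ✓
Telescoping: Σ = s_(12) − s_(3) = -264/13 − (-3) = -225/13.

Σ = -225/13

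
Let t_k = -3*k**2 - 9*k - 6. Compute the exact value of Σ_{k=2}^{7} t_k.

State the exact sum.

Σ = -696

Compute t_(k+1)/t_k: get (k + 3)/(k + 1).
Factor: A=1; B=1; C=k**2 + 3*k + 2.
Set up (1)·f(k+1) − (1)·f(k) − (k**2 + 3*k + 2) = 0.
deg f ≤ 3 (via 0,0,2).
A polynomial solution: f(k) = k*(k + 1)*(k + 2)/3.
Get s_k = R·t_k = k*(-k**2 - 3*k - 2) with R(k) = B(k−1)f(k)/C(k) = k/3.
Check: Δs_k = -3*k**2 - 9*k - 6. ✓
Telescoping: Σ = s_(8) − s_(2) = -720 − (-24) = -696.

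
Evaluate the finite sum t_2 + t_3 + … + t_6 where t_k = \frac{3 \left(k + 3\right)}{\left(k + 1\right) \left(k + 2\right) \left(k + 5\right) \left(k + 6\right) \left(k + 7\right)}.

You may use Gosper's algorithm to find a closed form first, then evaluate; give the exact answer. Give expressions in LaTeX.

Σ = 15/2912

The ratio is (k + 1)*(k + 4)*(k + 5)/((k + 3)**2*(k + 8)).
Factor: A=k + 1; B=k + 8; C=k**3 + 10*k**2 + 33*k + 36.
Need (k + 1)·f(k+1) − (k + 7)·f(k) = k**3 + 10*k**2 + 33*k + 36.
From deg A=1, deg B=1, deg C=3: d=6.
Solve for f: f(k) = k*(k + 2)*(k + 3)*(k + 4)*(k**2 + 12*k + 41)/90 (degree 6 ≤ 6).
Certificate R = B(k−1)f/C = k*(k + 2)*(k + 7)*(k**2 + 12*k + 41)/(90*(k + 3)) gives s_k = k*(k**2 + 12*k + 41)/(30*(k**3 + 12*k**2 + 41*k + 30)).
Verify: 3*(k + 3)/(k**5 + 21*k**4 + 163*k**3 + 567*k**2 + 844*k + 420) matches t_k.
Σ_(k=2)^(6) t_k = s_(7) − s_(2) = 203/6240 − (23/840) = 15/2912.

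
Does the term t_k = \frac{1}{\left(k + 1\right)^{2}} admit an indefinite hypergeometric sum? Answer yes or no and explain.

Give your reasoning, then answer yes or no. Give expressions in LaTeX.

t_(k+1)/t_k = (k + 1)**2/(k + 2)**2.
Normal form (A,B,C) = (k**2 + 2*k + 1, k**2 + 4*k + 4, 1).
Set up (k**2 + 2*k + 1)·f(k+1) − (k**2 + 2*k + 1)·f(k) − (1) = 0.
From deg A=2, deg B=2, deg C=0: d=0.
Write f(k) = c0. Then LHS − RHS = -1, requiring -1 = 0: contradictory. No certificate.

No — key equation has no polynomial f.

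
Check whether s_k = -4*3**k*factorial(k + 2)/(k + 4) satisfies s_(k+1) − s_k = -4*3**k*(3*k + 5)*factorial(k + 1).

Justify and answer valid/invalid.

s_(k+1) = -12*3**k*factorial(k + 3)/(k + 5)
s_(k+1) − s_k = -4*3**k*(3*k**2 + 20*k + 31)*factorial(k + 2)/((k + 4)*(k + 5))
(s_(k+1) − s_k) − t_k = 8*3**k*(3*k**2 + 17*k + 19)*factorial(k + 1)/((k + 4)*(k + 5))

Invalid: residual 8*3**k*(3*k**2 + 17*k + 19)*factorial(k + 1)/((k + 4)*(k + 5)) ≠ 0.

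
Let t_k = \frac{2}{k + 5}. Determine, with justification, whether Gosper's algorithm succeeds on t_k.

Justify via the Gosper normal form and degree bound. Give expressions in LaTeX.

No. Not Gosper-summable.

The ratio is (k + 5)/(k + 6).
A = k + 5, B = k + 6, C = 1.
Set up (k + 5)·f(k+1) − (k + 5)·f(k) − (1) = 0.
deg f ≤ 0 (via 1,1,0).
Write f(k) = c0. Then LHS − RHS = -1, requiring -1 = 0: contradictory. No certificate.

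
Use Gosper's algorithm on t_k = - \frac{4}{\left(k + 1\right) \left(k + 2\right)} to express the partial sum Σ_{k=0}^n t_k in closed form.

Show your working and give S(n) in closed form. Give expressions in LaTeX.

S(n) = \frac{4 \left(- n - 1\right)}{n + 2}

t_(k+1)/t_k = (k + 1)/(k + 3).
So A=k + 1 and B=k + 3, with C=1.
Set up (k + 1)·f(k+1) − (k + 2)·f(k) − (1) = 0.
d = 1 from the (1,1,0) case.
Solve for f: f(k) = k (degree 1 ≤ 1).
Certificate R = B(k−1)f/C = k*(k + 2) gives s_k = -4*k/(k + 1).
Δs = -4/(k**2 + 3*k + 2), as required.
Evaluate: s_(n+1) = 4*(-n - 1)/(n + 2); subtract s_(0) = 0 ⇒ S(n) = 4*(-n - 1)/(n + 2).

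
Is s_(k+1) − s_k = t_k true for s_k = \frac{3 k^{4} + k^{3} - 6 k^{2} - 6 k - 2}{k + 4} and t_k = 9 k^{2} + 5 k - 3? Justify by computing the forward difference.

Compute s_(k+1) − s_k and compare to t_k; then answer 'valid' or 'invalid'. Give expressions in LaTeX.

Invalid: residual \frac{3 \left(- 6 k^{3} - 43 k^{2} - 21 k + 10\right)}{k^{2} + 9 k + 20} ≠ 0.

s_(k+1) = (3*k**4 + 13*k**3 + 15*k**2 - 3*k - 10)/(k + 5)
s_(k+1) − s_k = (9*k**4 + 68*k**3 + 93*k**2 + 10*k - 30)/(k**2 + 9*k + 20)
(s_(k+1) − s_k) − t_k = 3*(-6*k**3 - 43*k**2 - 21*k + 10)/(k**2 + 9*k + 20)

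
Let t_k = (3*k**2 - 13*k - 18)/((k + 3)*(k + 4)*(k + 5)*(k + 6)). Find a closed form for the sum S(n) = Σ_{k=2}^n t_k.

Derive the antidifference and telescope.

S(n) = (n**3 - 15*n**2 - 26*n + 40)/(10*(n**3 + 15*n**2 + 74*n + 120))

t_(k+1)/t_k = (k + 3)*(13*k - 3*(k + 1)**2 + 31)/((k + 7)*(-3*k**2 + 13*k + 18)).
So A=k + 3 and B=k + 7, with C=k**2 - 13*k/3 - 6.
Solve (k + 3)·f(k+1) − (k + 6)·f(k) = k**2 - 13*k/3 - 6.
deg f ≤ 3 (via 1,1,2).
Solving with deg f ≤ 3: f(k) = k*(k**2 - 168*k - 193)/180.
Certificate R = B(k−1)f/C = k*(k + 6)*(k**2 - 168*k - 193)/(60*(3*k**2 - 13*k - 18)) gives s_k = k*(k**2 - 168*k - 193)/(60*(k + 3)*(k + 4)*(k + 5)).
Δs = (3*k**2 - 13*k - 18)/(k**4 + 18*k**3 + 119*k**2 + 342*k + 360), as required.
s_(n+1) = (n**3 - 165*n**2 - 526*n - 360)/(60*(n**3 + 15*n**2 + 74*n + 120)) and s_(2) = -1/12, so S(n) = (n**3 - 15*n**2 - 26*n + 40)/(10*(n**3 + 15*n**2 + 74*n + 120)).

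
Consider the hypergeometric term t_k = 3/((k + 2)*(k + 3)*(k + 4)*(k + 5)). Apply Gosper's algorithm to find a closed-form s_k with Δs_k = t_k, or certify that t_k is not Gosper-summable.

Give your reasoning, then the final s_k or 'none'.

Ratio r(k) = (k + 2)/(k + 6).
Take A(k)=k + 2, B(k)=k + 6, C(k)=1.
Solve (k + 2)·f(k+1) − (k + 5)·f(k) = 1.
d = 3 from the (1,1,0) case.
A polynomial solution: f(k) = k*(k**2 + 9*k + 26)/72.
Then R = B(k−1)f/C = k*(k + 5)*(k**2 + 9*k + 26)/72, so s_k = R(k)·t_k = k*(k**2 + 9*k + 26)/(24*(k + 2)*(k + 3)*(k + 4)).
s_(k+1) − s_k = 3/(k**4 + 14*k**3 + 71*k**2 + 154*k + 120) = t_k.

s_k = k*(k**2 + 9*k + 26)/(24*(k + 2)*(k + 3)*(k + 4))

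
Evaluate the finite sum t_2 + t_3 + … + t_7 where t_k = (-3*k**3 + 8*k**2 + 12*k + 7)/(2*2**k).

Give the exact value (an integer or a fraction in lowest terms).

Σ = 45/64

Ratio r(k) = (3*k**3 + k**2 - 19*k - 24)/(2*(3*k**3 - 8*k**2 - 12*k - 7)).
So A=1/2 and B=1, with C=k**3 - 8*k**2/3 - 4*k - 7/3.
Need (1/2)·f(k+1) − (1)·f(k) = k**3 - 8*k**2/3 - 4*k - 7/3.
Degrees (0,0,3) ⇒ d ≤ 3.
A polynomial solution: f(k) = -2*(3*k**3 + k**2 - k - 4)/3.
So s_k = (B(k−1)f/C)·t_k = (-2*(3*k**3 + k**2 - k - 4)/(3*k**3 - 8*k**2 - 12*k - 7))·t_k = (3*k**3 + k**2 - k - 4)/2**k.
Δs = (-3*k**3 + 8*k**2 + 12*k + 7)/(2*2**k), as required.
Evaluate s at k=8 and k=2: 397/64 and 11/2; difference 45/64.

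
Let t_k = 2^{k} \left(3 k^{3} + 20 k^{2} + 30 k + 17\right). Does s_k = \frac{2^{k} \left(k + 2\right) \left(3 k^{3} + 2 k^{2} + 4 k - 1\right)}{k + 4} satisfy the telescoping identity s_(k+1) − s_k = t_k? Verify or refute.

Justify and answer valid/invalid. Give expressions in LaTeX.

s_(k+1) = 2**(k + 1)*(3*k**4 + 20*k**3 + 50*k**2 + 59*k + 24)/(k + 5)
s_(k+1) − s_k = 2**k*(3*k**5 + 41*k**4 + 212*k**3 + 471*k**2 + 487*k + 202)/(k**2 + 9*k + 20)
(s_(k+1) − s_k) − t_k = 2**(k + 1)*(-3*k**4 - 29*k**3 - 108*k**2 - 133*k - 69)/(k**2 + 9*k + 20)

Invalid: residual \frac{2^{k + 1} \left(- 3 k^{4} - 29 k^{3} - 108 k^{2} - 133 k - 69\right)}{k^{2} + 9 k + 20} ≠ 0.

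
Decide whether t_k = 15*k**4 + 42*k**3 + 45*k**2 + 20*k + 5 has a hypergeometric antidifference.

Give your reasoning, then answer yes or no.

Yes. s_k = k*(3*k**4 + 3*k**3 - k**2 - 2*k + 2).

Ratio r(k) = (15*k**4 + 102*k**3 + 261*k**2 + 296*k + 127)/(15*k**4 + 42*k**3 + 45*k**2 + 20*k + 5).
Normal form (A,B,C) = (1, 1, k**4 + 14*k**3/5 + 3*k**2 + 4*k/3 + 1/3).
Solve (1)·f(k+1) − (1)·f(k) = k**4 + 14*k**3/5 + 3*k**2 + 4*k/3 + 1/3.
deg f ≤ 5 (via 0,0,4).
Solve for f: f(k) = k*(3*k**4 + 3*k**3 - k**2 - 2*k + 2)/15 (degree 5 ≤ 5).
Certificate R = B(k−1)f/C = k*(3*k**4 + 3*k**3 - k**2 - 2*k + 2)/(15*k**4 + 42*k**3 + 45*k**2 + 20*k + 5) gives s_k = k*(3*k**4 + 3*k**3 - k**2 - 2*k + 2).
Check: Δs_k = 15*k**4 + 42*k**3 + 45*k**2 + 20*k + 5. ✓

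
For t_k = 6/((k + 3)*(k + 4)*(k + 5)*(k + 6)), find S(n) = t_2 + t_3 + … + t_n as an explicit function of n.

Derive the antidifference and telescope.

S(n) = (n**3 + 15*n**2 + 74*n - 90)/(105*(n**3 + 15*n**2 + 74*n + 120))

The ratio is (k + 3)/(k + 7).
So A=k + 3 and B=k + 7, with C=1.
Key eq: (k + 3)·f(k+1) = (k + 6)·f(k) + (1).
d = 3 from the (1,1,0) case.
Solving with deg f ≤ 3: f(k) = k*(k**2 + 12*k + 47)/180.
So s_k = (B(k−1)f/C)·t_k = (k*(k + 6)*(k**2 + 12*k + 47)/180)·t_k = k*(k**2 + 12*k + 47)/(30*(k + 3)*(k + 4)*(k + 5)).
s_(k+1) − s_k = 6/(k**4 + 18*k**3 + 119*k**2 + 342*k + 360) = t_k.
Telescope: S(n) = s_(n+1) − s_(2) = (n**3 + 15*n**2 + 74*n + 60)/(30*(n**3 + 15*n**2 + 74*n + 120)) − (1/42) = (n**3 + 15*n**2 + 74*n - 90)/(105*(n**3 + 15*n**2 + 74*n + 120)).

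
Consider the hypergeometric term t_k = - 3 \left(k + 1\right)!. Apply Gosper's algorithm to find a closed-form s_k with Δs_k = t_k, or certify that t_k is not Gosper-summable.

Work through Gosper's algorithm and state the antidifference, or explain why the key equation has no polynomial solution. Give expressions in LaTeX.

r(k) = k + 2 after simplifying.
A = k + 2, B = 1, C = 1.
f must satisfy (k + 2)·f(k+1) − (1)·f(k) = 1.
d = -1 from the (1,0,0) case.
deg f ≤ -1 is impossible — no certificate.

not Gosper-summable; s_k does not exist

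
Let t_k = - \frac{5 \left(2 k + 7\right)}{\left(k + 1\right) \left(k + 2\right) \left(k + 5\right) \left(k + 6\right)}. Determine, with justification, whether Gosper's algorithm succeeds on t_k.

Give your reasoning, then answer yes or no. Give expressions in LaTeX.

r(k) = (k + 1)*(k + 5)*(2*k + 9)/((k + 3)*(k + 7)*(2*k + 7)) after simplifying.
So A=k + 1 and B=k + 7, with C=k**3 + 21*k**2/2 + 73*k/2 + 42.
Need (k + 1)·f(k+1) − (k + 6)·f(k) = k**3 + 21*k**2/2 + 73*k/2 + 42.
d = 5 from the (1,1,3) case.
Solving with deg f ≤ 5: f(k) = k*(k + 2)*(k + 3)*(k + 4)*(k + 6)/10.
Certificate R = B(k−1)f/C = k*(k + 2)*(k + 6)**2/(5*(2*k + 7)) gives s_k = k*(-k - 6)/(k**2 + 6*k + 5).
Verify: 5*(-2*k - 7)/(k**4 + 14*k**3 + 65*k**2 + 112*k + 60) matches t_k.

Yes. s_k = \frac{k \left(- k - 6\right)}{k^{2} + 6 k + 5}.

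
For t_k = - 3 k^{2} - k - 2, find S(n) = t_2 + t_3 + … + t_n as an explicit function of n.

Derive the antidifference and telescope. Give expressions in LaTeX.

Compute t_(k+1)/t_k: get (k + 3*(k + 1)**2 + 3)/(3*k**2 + k + 2).
So A=1 and B=1, with C=k**2 + k/3 + 2/3.
Set up (1)·f(k+1) − (1)·f(k) − (k**2 + k/3 + 2/3) = 0.
deg f ≤ 3 (via 0,0,2).
Solve for f: f(k) = k*(k**2 - k + 2)/3 (degree 3 ≤ 3).
Certificate R = B(k−1)f/C = k*(k**2 - k + 2)/(3*k**2 + k + 2) gives s_k = k*(-k**2 + k - 2).
Verify: -3*k**2 - k - 2 matches t_k.
s_(n+1) = -n**3 - 2*n**2 - 3*n - 2 and s_(2) = -8, so S(n) = -n**3 - 2*n**2 - 3*n + 6.

S(n) = - n^{3} - 2 n^{2} - 3 n + 6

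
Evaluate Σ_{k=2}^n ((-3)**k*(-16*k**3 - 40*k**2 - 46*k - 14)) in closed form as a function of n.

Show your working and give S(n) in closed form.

S(n) = -12*(-3)**n*n**3 - 39*(-3)**n*n**2 - 15*(-3)**n + 15*(-3)**(n + 1)*n - 333

Compute t_(k+1)/t_k: get 3*(-8*k**3 - 44*k**2 - 87*k - 58)/(8*k**3 + 20*k**2 + 23*k + 7).
Normal form (A,B,C) = (-3, 1, k**3 + 5*k**2/2 + 23*k/8 + 7/8).
Key eq: (-3)·f(k+1) = (1)·f(k) + (k**3 + 5*k**2/2 + 23*k/8 + 7/8).
deg f ≤ 3 (via 0,0,3).
Coefficient equations give f(k) = -(4*k**3 + k**2 + k - 1)/16.
So s_k = (B(k−1)f/C)·t_k = (-(4*k**3 + k**2 + k - 1)/(2*(8*k**3 + 20*k**2 + 23*k + 7)))·t_k = (-3)**k*(4*k**3 + k**2 + k - 1).
Check: Δs_k = (-3)**k*(-16*k**3 - 40*k**2 - 46*k - 14). ✓
Evaluate: s_(n+1) = (-3)**(n + 1)*(4*n**3 + 13*n**2 + 15*n + 5); subtract s_(2) = 333 ⇒ S(n) = -12*(-3)**n*n**3 - 39*(-3)**n*n**2 - 15*(-3)**n + 15*(-3)**(n + 1)*n - 333.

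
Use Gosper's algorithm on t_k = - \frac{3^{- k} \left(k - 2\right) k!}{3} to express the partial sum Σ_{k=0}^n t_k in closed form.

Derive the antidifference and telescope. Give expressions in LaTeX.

S(n) = 3^{- n - 1} \left(3^{n + 1} - n n! - n!\right)

Step 1: r(k) = (k**2 - 1)/(3*(k - 2)).
Take A(k)=k/3 + 1/3, B(k)=1, C(k)=k - 2.
Key eq: (k/3 + 1/3)·f(k+1) = (1)·f(k) + (k - 2).
From deg A=1, deg B=0, deg C=1: d=0.
Match coefficients ⇒ f(k) = 3.
Certificate R = B(k−1)f/C = 3/(k - 2) gives s_k = -factorial(k)/3**k.
Verify: -(k - 2)*factorial(k)/(3*3**k) matches t_k.
Σ_(k=0)^n t_k = s_(n+1) − s_(0) = (-3**(-n - 1)*factorial(n + 1)) − (-1), i.e. 3**(-n - 1)*(3**(n + 1) - n*factorial(n) - factorial(n)).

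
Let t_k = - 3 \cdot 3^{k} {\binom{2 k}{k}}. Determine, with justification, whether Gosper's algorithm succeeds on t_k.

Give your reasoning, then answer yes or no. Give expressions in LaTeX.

No — key equation has no polynomial f.

Compute t_(k+1)/t_k: get 6*(2*k + 1)/(k + 1).
A = 12*k + 6, B = k + 1, C = 1.
f must satisfy (12*k + 6)·f(k+1) − (k)·f(k) = 1.
Bound: deg f ≤ -1.
d = -1 < 0 ⇒ no nonzero polynomial f; not summable.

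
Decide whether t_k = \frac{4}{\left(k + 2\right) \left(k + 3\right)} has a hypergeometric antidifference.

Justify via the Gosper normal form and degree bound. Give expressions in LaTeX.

The ratio is (k + 2)/(k + 4).
Normal form (A,B,C) = (k + 2, k + 4, 1).
Need (k + 2)·f(k+1) − (k + 3)·f(k) = 1.
d = 1 from the (1,1,0) case.
A polynomial solution: f(k) = k/2.
Certificate R = B(k−1)f/C = k*(k + 3)/2 gives s_k = 2*k/(k + 2).
Verify: 4/(k**2 + 5*k + 6) matches t_k.

Yes. s_k = \frac{2 k}{k + 2}.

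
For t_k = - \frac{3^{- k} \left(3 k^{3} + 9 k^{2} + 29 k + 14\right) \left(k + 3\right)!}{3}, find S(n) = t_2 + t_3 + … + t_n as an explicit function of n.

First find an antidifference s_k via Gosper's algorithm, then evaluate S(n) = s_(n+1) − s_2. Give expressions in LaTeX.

S(n) = 3^{- n - 1} \left(560 \cdot 3^{n} - 3 n^{6} n! - 36 n^{5} n! - 170 n^{4} n! - 410 n^{3} n! - 547 n^{2} n! - 394 n n! - 120 n!\right)

Step 1: r(k) = (3*k**4 + 30*k**3 + 128*k**2 + 279*k + 220)/(3*(3*k**3 + 9*k**2 + 29*k + 14)).
So A=k/3 + 4/3 and B=1, with C=k**3 + 3*k**2 + 29*k/3 + 14/3.
Need (k/3 + 4/3)·f(k+1) − (1)·f(k) = k**3 + 3*k**2 + 29*k/3 + 14/3.
Bound: deg f ≤ 2.
Solving with deg f ≤ 2: f(k) = 3*k**2 + 2.
R(k) = B(k−1)·f(k)/C(k) = 3*(3*k**2 + 2)/(3*k**3 + 9*k**2 + 29*k + 14); s_k = R·t_k = -(3*k**2 + 2)*factorial(k + 3)/3**k.
s_(k+1) − s_k = -(3*k**3 + 9*k**2 + 29*k + 14)*factorial(k + 3)/(3*3**k) = t_k.
Telescope: S(n) = s_(n+1) − s_(2) = -3**(-n - 1)*(3*n**2 + 6*n + 5)*factorial(n + 4) − (-560/3) = 3**(-n - 1)*(560*3**n - 3*n**6*factorial(n) - 36*n**5*factorial(n) - 170*n**4*factorial(n) - 410*n**3*factorial(n) - 547*n**2*factorial(n) - 394*n*factorial(n) - 120*factorial(n)).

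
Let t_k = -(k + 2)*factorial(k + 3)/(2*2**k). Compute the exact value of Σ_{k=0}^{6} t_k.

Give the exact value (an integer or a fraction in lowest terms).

Ratio r(k) = (k + 3)*(k + 4)/(2*(k + 2)).
Gosper form: A/B · C(k+1)/C(k) with A=k/2 + 2, B=1, C=k + 2.
Need (k/2 + 2)·f(k+1) − (1)·f(k) = k + 2.
d = 0 from the (1,0,1) case.
Match coefficients ⇒ f(k) = 2.
So s_k = (B(k−1)f/C)·t_k = (2/(k + 2))·t_k = -factorial(k + 3)/2**k.
Verify: -(k + 2)*factorial(k + 3)/(2*2**k) matches t_k.
Evaluate s at k=7 and k=0: -28350 and -6; difference -28344.

Σ = -28344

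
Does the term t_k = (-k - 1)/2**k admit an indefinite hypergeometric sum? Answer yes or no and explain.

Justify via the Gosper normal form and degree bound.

r(k) = (k + 2)/(2*(k + 1)) after simplifying.
Gosper form: A/B · C(k+1)/C(k) with A=1/2, B=1, C=k + 1.
f must satisfy (1/2)·f(k+1) − (1)·f(k) = k + 1.
d = 1 from the (0,0,1) case.
Coefficient equations give f(k) = -2*(k + 2).
Certificate R = B(k−1)f/C = -2*(k + 2)/(k + 1) gives s_k = 2**(1 - k)*(k + 2).
s_(k+1) − s_k = (-k - 1)/2**k = t_k.

Yes. s_k = 2**(1 - k)*(k + 2).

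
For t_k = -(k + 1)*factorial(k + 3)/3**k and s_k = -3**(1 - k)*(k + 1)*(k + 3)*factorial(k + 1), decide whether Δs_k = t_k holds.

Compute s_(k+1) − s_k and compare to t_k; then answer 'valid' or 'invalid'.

s_(k+1) = -(k + 2)*(k + 4)*factorial(k + 2)/3**k
s_(k+1) − s_k = -(k**3 + 5*k**2 + 8*k + 7)*factorial(k + 1)/3**k
(s_(k+1) − s_k) − t_k = (k**2 + 3*k - 1)*factorial(k + 1)/3**k

Invalid: residual (k**2 + 3*k - 1)*factorial(k + 1)/3**k ≠ 0.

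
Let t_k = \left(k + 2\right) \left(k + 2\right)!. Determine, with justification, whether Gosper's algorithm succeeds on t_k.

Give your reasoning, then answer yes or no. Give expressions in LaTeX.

t_(k+1)/t_k = (k + 3)**2/(k + 2).
Gosper form: A/B · C(k+1)/C(k) with A=k + 3, B=1, C=k + 2.
f must satisfy (k + 3)·f(k+1) − (1)·f(k) = k + 2.
From deg A=1, deg B=0, deg C=1: d=0.
Coefficient equations give f(k) = 1.
Then R = B(k−1)f/C = 1/(k + 2), so s_k = R(k)·t_k = factorial(k + 2).
Check: Δs_k = (k + 2)*factorial(k + 2). ✓

Yes. s_k = \left(k + 2\right)!.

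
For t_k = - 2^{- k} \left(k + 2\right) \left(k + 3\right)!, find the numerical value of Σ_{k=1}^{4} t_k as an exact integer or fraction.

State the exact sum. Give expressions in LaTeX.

Σ = -2496

Ratio r(k) = (k + 3)*(k + 4)/(2*(k + 2)).
So A=k/2 + 2 and B=1, with C=k + 2.
Set up (k/2 + 2)·f(k+1) − (1)·f(k) − (k + 2) = 0.
From deg A=1, deg B=0, deg C=1: d=0.
Coefficient equations give f(k) = 2.
Certificate R = B(k−1)f/C = 2/(k + 2) gives s_k = -2**(1 - k)*factorial(k + 3).
s_(k+1) − s_k = -(k + 2)*factorial(k + 3)/2**k = t_k.
Telescoping: Σ = s_(5) − s_(1) = -2520 − (-24) = -2496.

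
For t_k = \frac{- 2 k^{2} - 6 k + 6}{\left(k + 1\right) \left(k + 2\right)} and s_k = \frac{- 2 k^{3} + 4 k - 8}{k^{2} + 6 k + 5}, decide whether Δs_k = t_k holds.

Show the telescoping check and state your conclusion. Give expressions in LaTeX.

s_(k+1) = 2*(2*k - (k + 1)**3 - 2)/(6*k + (k + 1)**2 + 11)
s_(k+1) − s_k = 2*(-k**4 - 14*k**3 - 36*k**2 - 15*k + 33)/(k**4 + 14*k**3 + 65*k**2 + 112*k + 60)
(s_(k+1) − s_k) − t_k = 6*(8*k**2 + 14*k - 19)/(k**4 + 14*k**3 + 65*k**2 + 112*k + 60)

Invalid: residual \frac{6 \left(8 k^{2} + 14 k - 19\right)}{k^{4} + 14 k^{3} + 65 k^{2} + 112 k + 60} ≠ 0.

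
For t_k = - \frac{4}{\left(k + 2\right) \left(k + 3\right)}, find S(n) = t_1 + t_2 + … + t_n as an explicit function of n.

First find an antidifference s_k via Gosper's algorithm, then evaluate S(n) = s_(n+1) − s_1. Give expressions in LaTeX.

r(k) = (k + 2)/(k + 4) after simplifying.
So A=k + 2 and B=k + 4, with C=1.
Need (k + 2)·f(k+1) − (k + 3)·f(k) = 1.
deg f ≤ 1 (via 1,1,0).
Coefficient equations give f(k) = k/2.
So s_k = (B(k−1)f/C)·t_k = (k*(k + 3)/2)·t_k = -2*k/(k + 2).
Δs = -4/(k**2 + 5*k + 6), as required.
Σ_(k=1)^n t_k = s_(n+1) − s_(1) = (2*(-n - 1)/(n + 3)) − (-2/3), i.e. -4*n/(3*n + 9).

S(n) = - \frac{4 n}{3 n + 9}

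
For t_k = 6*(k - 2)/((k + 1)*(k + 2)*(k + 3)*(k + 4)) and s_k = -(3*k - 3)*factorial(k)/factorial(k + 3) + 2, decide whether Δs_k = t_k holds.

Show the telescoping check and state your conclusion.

Valid: the claim telescopes to t_k.

s_(k+1) = -3*k*factorial(k + 1)/factorial(k + 4) + 2
s_(k+1) − s_k = 6*(k - 2)/((k + 1)*(k + 2)*(k + 3)*(k + 4))
(s_(k+1) − s_k) − t_k = 0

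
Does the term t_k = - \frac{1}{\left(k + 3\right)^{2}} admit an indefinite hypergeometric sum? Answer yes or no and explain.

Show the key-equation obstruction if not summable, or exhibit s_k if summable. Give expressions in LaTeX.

Compute t_(k+1)/t_k: get (k + 3)**2/(k + 4)**2.
Take A(k)=k**2 + 6*k + 9, B(k)=k**2 + 8*k + 16, C(k)=1.
Set up (k**2 + 6*k + 9)·f(k+1) − (k**2 + 6*k + 9)·f(k) − (1) = 0.
Bound: deg f ≤ 0.
Put f(k) = c0: A·f(k+1) − B(k−1)·f(k) − C = -1; need -1 = 0 — inconsistent ⇒ no f, not summable.

No; the coefficient equations for f are inconsistent.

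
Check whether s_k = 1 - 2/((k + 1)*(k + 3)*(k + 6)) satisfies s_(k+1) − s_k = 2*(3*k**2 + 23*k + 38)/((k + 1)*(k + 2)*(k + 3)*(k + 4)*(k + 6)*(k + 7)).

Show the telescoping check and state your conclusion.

s_(k+1) = 1 - 2/((k + 2)*(k + 4)*(k + 7))
s_(k+1) − s_k = 2*(3*k**2 + 23*k + 38)/(k**6 + 23*k**5 + 207*k**4 + 925*k**3 + 2144*k**2 + 2412*k + 1008)
(s_(k+1) − s_k) − t_k = 0

Valid — Δs_k = t_k.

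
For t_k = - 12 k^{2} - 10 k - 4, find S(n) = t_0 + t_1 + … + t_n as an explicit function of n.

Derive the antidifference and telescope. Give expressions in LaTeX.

t_(k+1)/t_k = (6*k**2 + 17*k + 13)/(6*k**2 + 5*k + 2).
Take A(k)=1, B(k)=1, C(k)=k**2 + 5*k/6 + 1/3.
Set up (1)·f(k+1) − (1)·f(k) − (k**2 + 5*k/6 + 1/3) = 0.
Bound: deg f ≤ 3.
A polynomial solution: f(k) = k*(4*k**2 - k + 1)/12.
So s_k = (B(k−1)f/C)·t_k = (k*(4*k**2 - k + 1)/(2*(6*k**2 + 5*k + 2)))·t_k = k*(-4*k**2 + k - 1).
s_(k+1) − s_k = -12*k**2 - 10*k - 4 = t_k.
Telescope: S(n) = s_(n+1) − s_(0) = -4*n**3 - 11*n**2 - 11*n - 4 − (0) = -4*n**3 - 11*n**2 - 11*n - 4.

S(n) = - 4 n^{3} - 11 n^{2} - 11 n - 4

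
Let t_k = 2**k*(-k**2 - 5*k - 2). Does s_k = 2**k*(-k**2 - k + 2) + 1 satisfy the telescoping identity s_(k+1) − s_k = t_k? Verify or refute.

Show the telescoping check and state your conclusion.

s_(k+1) = 2**(k + 1)*(-k - (k + 1)**2 + 1) + 1
s_(k+1) − s_k = 2**k*(-k**2 - 5*k - 2)
(s_(k+1) − s_k) − t_k = 0

valid; difference matches t_k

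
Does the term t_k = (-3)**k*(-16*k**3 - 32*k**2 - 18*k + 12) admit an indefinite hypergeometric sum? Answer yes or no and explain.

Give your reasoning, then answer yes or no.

Yes. s_k = (-3)**k*(4*k**3 - k**2 - 3*k - 3).

Step 1: r(k) = 3*(-8*k**3 - 40*k**2 - 65*k - 27)/(8*k**3 + 16*k**2 + 9*k - 6).
Take A(k)=-3, B(k)=1, C(k)=k**3 + 2*k**2 + 9*k/8 - 3/4.
Set up (-3)·f(k+1) − (1)·f(k) − (k**3 + 2*k**2 + 9*k/8 - 3/4) = 0.
Degrees (0,0,3) ⇒ d ≤ 3.
A polynomial solution: f(k) = -(4*k**3 - k**2 - 3*k - 3)/16.
R(k) = B(k−1)·f(k)/C(k) = -(4*k**3 - k**2 - 3*k - 3)/(2*(8*k**3 + 16*k**2 + 9*k - 6)); s_k = R·t_k = (-3)**k*(4*k**3 - k**2 - 3*k - 3).
s_(k+1) − s_k = (-3)**k*(-16*k**3 - 32*k**2 - 18*k + 12) = t_k.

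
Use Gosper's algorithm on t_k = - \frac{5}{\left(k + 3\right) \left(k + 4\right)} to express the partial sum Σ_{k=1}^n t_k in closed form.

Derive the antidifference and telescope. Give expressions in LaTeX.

Step 1: r(k) = (k + 3)/(k + 5).
Normal form (A,B,C) = (k + 3, k + 5, 1).
Solve (k + 3)·f(k+1) − (k + 4)·f(k) = 1.
d = 1 from the (1,1,0) case.
Solve for f: f(k) = k/3 (degree 1 ≤ 1).
So s_k = (B(k−1)f/C)·t_k = (k*(k + 4)/3)·t_k = -5*k/(3*k + 9).
s_(k+1) − s_k = -5/(k**2 + 7*k + 12) = t_k.
s_(n+1) = 5*(-n - 1)/(3*(n + 4)) and s_(1) = -5/12, so S(n) = -5*n/(4*n + 16).

S(n) = - \frac{5 n}{4 n + 16}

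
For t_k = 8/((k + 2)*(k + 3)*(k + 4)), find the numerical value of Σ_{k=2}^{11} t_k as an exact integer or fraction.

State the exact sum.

r(k) = (k + 2)/(k + 5) after simplifying.
Take A(k)=k + 2, B(k)=k + 5, C(k)=1.
Need (k + 2)·f(k+1) − (k + 4)·f(k) = 1.
Degrees (1,1,0) ⇒ d ≤ 2.
Match coefficients ⇒ f(k) = k*(k + 5)/12.
Get s_k = R·t_k = 2*k*(k + 5)/(3*(k + 2)*(k + 3)) with R(k) = B(k−1)f(k)/C(k) = k*(k + 4)*(k + 5)/12.
Check: Δs_k = 8/(k**3 + 9*k**2 + 26*k + 24). ✓
Sum = s_(12) − s_(2); s_(12) = 68/105, s_(2) = 7/15 ⇒ 19/105.

Σ = 19/105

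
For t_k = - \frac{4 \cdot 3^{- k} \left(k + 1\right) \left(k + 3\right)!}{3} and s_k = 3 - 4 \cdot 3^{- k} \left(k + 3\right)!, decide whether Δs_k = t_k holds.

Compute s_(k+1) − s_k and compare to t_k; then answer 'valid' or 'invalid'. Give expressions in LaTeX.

s_(k+1) = -4*3**(-k - 1)*factorial(k + 4) + 3
s_(k+1) − s_k = -4*(k + 1)*factorial(k + 3)/(3*3**k)
(s_(k+1) − s_k) − t_k = 0

valid (s_(k+1) − s_k reduces to t_k)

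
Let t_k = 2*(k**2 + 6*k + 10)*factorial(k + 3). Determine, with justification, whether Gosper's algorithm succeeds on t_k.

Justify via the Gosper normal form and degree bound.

Compute t_(k+1)/t_k: get (k + 4)*(6*k + (k + 1)**2 + 16)/(k**2 + 6*k + 10).
Gosper form: A/B · C(k+1)/C(k) with A=k + 4, B=1, C=k**2 + 6*k + 10.
Set up (k + 4)·f(k+1) − (1)·f(k) − (k**2 + 6*k + 10) = 0.
d = 1 from the (1,0,2) case.
Coefficient equations give f(k) = k + 2.
R(k) = B(k−1)·f(k)/C(k) = (k + 2)/(k**2 + 6*k + 10); s_k = R·t_k = 2*(k + 2)*factorial(k + 3).
Verify: 2*(k**2 + 6*k + 10)*factorial(k + 3) matches t_k.

Yes. s_k = 2*(k + 2)*factorial(k + 3).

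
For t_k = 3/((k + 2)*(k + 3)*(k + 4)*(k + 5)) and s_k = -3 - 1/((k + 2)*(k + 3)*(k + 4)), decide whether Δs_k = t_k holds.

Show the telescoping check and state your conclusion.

valid; difference matches t_k

s_(k+1) = -3 - 1/((k + 3)*(k + 4)*(k + 5))
s_(k+1) − s_k = 3/((k + 2)*(k + 3)*(k + 4)*(k + 5))
(s_(k+1) − s_k) − t_k = 0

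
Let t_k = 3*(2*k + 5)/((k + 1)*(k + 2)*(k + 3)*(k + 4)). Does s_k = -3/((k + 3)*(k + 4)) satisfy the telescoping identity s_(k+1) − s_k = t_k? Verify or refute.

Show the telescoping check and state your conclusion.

Invalid: residual 9*(-3*k - 7)/(k**5 + 15*k**4 + 85*k**3 + 225*k**2 + 274*k + 120) ≠ 0.

s_(k+1) = -3/((k + 4)*(k + 5))
s_(k+1) − s_k = 6/(k**3 + 12*k**2 + 47*k + 60)
(s_(k+1) − s_k) − t_k = 9*(-3*k - 7)/(k**5 + 15*k**4 + 85*k**3 + 225*k**2 + 274*k + 120)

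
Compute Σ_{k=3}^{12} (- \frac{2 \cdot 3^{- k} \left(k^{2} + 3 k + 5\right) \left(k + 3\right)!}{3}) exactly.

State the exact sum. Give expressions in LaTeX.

Σ = -803618349440/2187

Ratio r(k) = (k + 4)*(3*k + (k + 1)**2 + 8)/(3*(k**2 + 3*k + 5)).
So A=k/3 + 4/3 and B=1, with C=k**2 + 3*k + 5.
Set up (k/3 + 4/3)·f(k+1) − (1)·f(k) − (k**2 + 3*k + 5) = 0.
From deg A=1, deg B=0, deg C=2: d=1.
Solving with deg f ≤ 1: f(k) = 3*(k + 1).
R(k) = B(k−1)·f(k)/C(k) = 3*(k + 1)/(k**2 + 3*k + 5); s_k = R·t_k = -2*(k + 1)*factorial(k + 3)/3**k.
Verify: -2*(k**2 + 3*k + 5)*factorial(k + 3)/(3*3**k) matches t_k.
Evaluate s at k=13 and k=3: -803618816000/2187 and -640/3; difference -803618349440/2187.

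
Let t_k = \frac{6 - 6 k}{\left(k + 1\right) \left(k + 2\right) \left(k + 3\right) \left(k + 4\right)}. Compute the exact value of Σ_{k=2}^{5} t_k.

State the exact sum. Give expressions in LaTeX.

r(k) = k*(k + 1)/((k - 1)*(k + 5)) after simplifying.
A = k + 1, B = k + 5, C = k - 1.
Set up (k + 1)·f(k+1) − (k + 4)·f(k) − (k - 1) = 0.
d = 3 from the (1,1,1) case.
Solve for f: f(k) = -k*(k**2 + 6*k + 29)/36 (degree 3 ≤ 3).
Then R = B(k−1)f/C = -k*(k + 4)*(k**2 + 6*k + 29)/(36*(k - 1)), so s_k = R(k)·t_k = k*(k**2 + 6*k + 29)/(6*(k + 1)*(k + 2)*(k + 3)).
Verify: 6*(1 - k)/(k**4 + 10*k**3 + 35*k**2 + 50*k + 24) matches t_k.
Evaluate s at k=6 and k=2: 101/504 and 1/4; difference -25/504.

Σ = -25/504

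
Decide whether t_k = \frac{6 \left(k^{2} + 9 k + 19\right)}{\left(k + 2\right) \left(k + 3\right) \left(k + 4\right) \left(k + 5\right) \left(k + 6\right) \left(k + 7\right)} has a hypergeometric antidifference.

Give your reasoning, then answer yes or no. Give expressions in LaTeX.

Yes. s_k = \frac{k \left(k^{2} + 12 k + 44\right)}{24 \left(k^{3} + 12 k^{2} + 44 k + 48\right)}.

Step 1: r(k) = (k + 2)*(9*k + (k + 1)**2 + 28)/((k + 8)*(k**2 + 9*k + 19)).
So A=k + 2 and B=k + 8, with C=k**2 + 9*k + 19.
Solve (k + 2)·f(k+1) − (k + 7)·f(k) = k**2 + 9*k + 19.
Bound: deg f ≤ 5.
Match coefficients ⇒ f(k) = k*(k + 3)*(k + 5)*(k**2 + 12*k + 44)/144.
Then R = B(k−1)f/C = k*(k + 3)*(k + 5)*(k + 7)*(k**2 + 12*k + 44)/(144*(k**2 + 9*k + 19)), so s_k = R(k)·t_k = k*(k**2 + 12*k + 44)/(24*(k**3 + 12*k**2 + 44*k + 48)).
Verify: 6*(k**2 + 9*k + 19)/(k**6 + 27*k**5 + 295*k**4 + 1665*k**3 + 5104*k**2 + 8028*k + 5040) matches t_k.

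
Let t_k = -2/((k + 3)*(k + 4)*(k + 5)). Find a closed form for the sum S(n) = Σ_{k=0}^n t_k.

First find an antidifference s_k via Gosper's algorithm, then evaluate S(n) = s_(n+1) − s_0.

S(n) = (-n**2 - 9*n - 8)/(12*(n**2 + 9*n + 20))

r(k) = (k + 3)/(k + 6) after simplifying.
A = k + 3, B = k + 6, C = 1.
Solve (k + 3)·f(k+1) − (k + 5)·f(k) = 1.
d = 2 from the (1,1,0) case.
A polynomial solution: f(k) = k*(k + 7)/24.
Get s_k = R·t_k = k*(-k - 7)/(12*(k + 3)*(k + 4)) with R(k) = B(k−1)f(k)/C(k) = k*(k + 5)*(k + 7)/24.
s_(k+1) − s_k = -2/(k**3 + 12*k**2 + 47*k + 60) = t_k.
Σ_(k=0)^n t_k = s_(n+1) − s_(0) = ((-n**2 - 9*n - 8)/(12*(n**2 + 9*n + 20))) − (0), i.e. (-n**2 - 9*n - 8)/(12*(n**2 + 9*n + 20)).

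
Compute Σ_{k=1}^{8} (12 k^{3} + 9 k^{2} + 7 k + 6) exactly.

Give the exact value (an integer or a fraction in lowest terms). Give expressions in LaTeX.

Σ = 17688

r(k) = (12*k**3 + 45*k**2 + 61*k + 34)/(12*k**3 + 9*k**2 + 7*k + 6) after simplifying.
Normal form (A,B,C) = (1, 1, k**3 + 3*k**2/4 + 7*k/12 + 1/2).
Solve (1)·f(k+1) − (1)·f(k) = k**3 + 3*k**2/4 + 7*k/12 + 1/2.
deg f ≤ 4 (via 0,0,3).
A polynomial solution: f(k) = k*(3*k**3 - 3*k**2 + 2*k + 4)/12.
Then R = B(k−1)f/C = k*(3*k**3 - 3*k**2 + 2*k + 4)/(12*k**3 + 9*k**2 + 7*k + 6), so s_k = R(k)·t_k = k*(3*k**3 - 3*k**2 + 2*k + 4).
s_(k+1) − s_k = 12*k**3 + 9*k**2 + 7*k + 6 = t_k.
Sum = s_(9) − s_(1); s_(9) = 17694, s_(1) = 6 ⇒ 17688.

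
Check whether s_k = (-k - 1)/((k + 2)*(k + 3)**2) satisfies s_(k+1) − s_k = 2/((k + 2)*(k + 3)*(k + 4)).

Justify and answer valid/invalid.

Invalid: residual 2*(-3*k - 10)/(k**5 + 16*k**4 + 101*k**3 + 314*k**2 + 480*k + 288) ≠ 0.

s_(k+1) = (-k - 2)/((k + 3)*(k + 4)**2)
s_(k+1) − s_k = ((k + 1)*(k + 4)**2 - (k + 2)**2*(k + 3))/((k + 2)*(k + 3)**2*(k + 4)**2)
(s_(k+1) − s_k) − t_k = 2*(-3*k - 10)/(k**5 + 16*k**4 + 101*k**3 + 314*k**2 + 480*k + 288)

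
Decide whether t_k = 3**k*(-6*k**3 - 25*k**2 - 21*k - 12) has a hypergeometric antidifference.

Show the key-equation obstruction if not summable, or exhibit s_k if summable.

Compute t_(k+1)/t_k: get 3*(6*k**3 + 43*k**2 + 89*k + 64)/(6*k**3 + 25*k**2 + 21*k + 12).
So A=3 and B=1, with C=k**3 + 25*k**2/6 + 7*k/2 + 2.
Need (3)·f(k+1) − (1)·f(k) = k**3 + 25*k**2/6 + 7*k/2 + 2.
Bound: deg f ≤ 3.
Match coefficients ⇒ f(k) = (3*k**3 - k**2 + 3)/6.
So s_k = (B(k−1)f/C)·t_k = ((3*k**3 - k**2 + 3)/(6*k**3 + 25*k**2 + 21*k + 12))·t_k = 3**k*(-3*k**3 + k**2 - 3).
Δs = 3**k*(-6*k**3 - 25*k**2 - 21*k - 12), as required.

Yes. s_k = 3**k*(-3*k**3 + k**2 - 3).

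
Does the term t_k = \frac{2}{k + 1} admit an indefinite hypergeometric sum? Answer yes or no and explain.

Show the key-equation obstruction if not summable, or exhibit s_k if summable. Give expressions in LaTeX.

No. Not Gosper-summable.

Ratio r(k) = (k + 1)/(k + 2).
Normal form (A,B,C) = (k + 1, k + 2, 1).
Need (k + 1)·f(k+1) − (k + 1)·f(k) = 1.
deg f ≤ 0 (via 1,1,0).
Generic f = c0 gives residual -1; -1 = 0 cannot hold, so t_k is not Gosper-summable.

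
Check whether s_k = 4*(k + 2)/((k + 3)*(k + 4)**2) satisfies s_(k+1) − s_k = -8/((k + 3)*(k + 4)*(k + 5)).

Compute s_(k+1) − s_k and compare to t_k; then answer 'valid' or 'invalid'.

Invalid: residual 8*(3*k + 13)/(k**5 + 21*k**4 + 175*k**3 + 723*k**2 + 1480*k + 1200) ≠ 0.

s_(k+1) = 4*(k + 3)/((k + 4)*(k + 5)**2)
s_(k+1) − s_k = 4*(-(k + 2)*(k + 5)**2 + (k + 3)**2*(k + 4))/((k + 3)*(k + 4)**2*(k + 5)**2)
(s_(k+1) − s_k) − t_k = 8*(3*k + 13)/(k**5 + 21*k**4 + 175*k**3 + 723*k**2 + 1480*k + 1200)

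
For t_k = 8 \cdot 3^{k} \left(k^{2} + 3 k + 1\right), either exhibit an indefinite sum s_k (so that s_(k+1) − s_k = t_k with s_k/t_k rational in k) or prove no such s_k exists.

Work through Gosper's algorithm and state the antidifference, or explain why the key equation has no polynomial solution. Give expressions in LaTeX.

s_k = 3^{k} \left(4 k^{2} - 2\right)

t_(k+1)/t_k = 3*(k**2 + 5*k + 5)/(k**2 + 3*k + 1).
Factor: A=3; B=1; C=k**2 + 3*k + 1.
Need (3)·f(k+1) − (1)·f(k) = k**2 + 3*k + 1.
d = 2 from the (0,0,2) case.
Solve for f: f(k) = (2*k**2 - 1)/4 (degree 2 ≤ 2).
Get s_k = R·t_k = 3**k*(4*k**2 - 2) with R(k) = B(k−1)f(k)/C(k) = (2*k**2 - 1)/(4*(k**2 + 3*k + 1)).
s_(k+1) − s_k = 8*3**k*(k**2 + 3*k + 1) = t_k.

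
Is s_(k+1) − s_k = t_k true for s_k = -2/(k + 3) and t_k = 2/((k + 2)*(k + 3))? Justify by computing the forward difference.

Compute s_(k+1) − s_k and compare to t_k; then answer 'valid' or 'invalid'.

s_(k+1) = -2/(k + 4)
s_(k+1) − s_k = 2/((k + 3)*(k + 4))
(s_(k+1) − s_k) − t_k = -4/(k**3 + 9*k**2 + 26*k + 24)

Invalid: residual -4/(k**3 + 9*k**2 + 26*k + 24) ≠ 0.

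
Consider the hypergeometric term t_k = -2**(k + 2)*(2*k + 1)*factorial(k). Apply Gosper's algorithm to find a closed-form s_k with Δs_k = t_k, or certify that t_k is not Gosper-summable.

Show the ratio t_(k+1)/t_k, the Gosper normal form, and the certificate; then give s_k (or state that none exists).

s_k = -2**(k + 2)*factorial(k)

The ratio is 2*(k + 1)*(2*k + 3)/(2*k + 1).
So A=2*k + 2 and B=1, with C=k + 1/2.
Solve (2*k + 2)·f(k+1) − (1)·f(k) = k + 1/2.
Degrees (1,0,1) ⇒ d ≤ 0.
Solving with deg f ≤ 0: f(k) = 1/2.
R(k) = B(k−1)·f(k)/C(k) = 1/(2*k + 1); s_k = R·t_k = -2**(k + 2)*factorial(k).
Check: Δs_k = -2**(k + 2)*(2*k + 1)*factorial(k). ✓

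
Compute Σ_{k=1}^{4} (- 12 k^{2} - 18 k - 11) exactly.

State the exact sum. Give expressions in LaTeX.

Σ = -584

The ratio is (12*k**2 + 42*k + 41)/(12*k**2 + 18*k + 11).
A = 1, B = 1, C = k**2 + 3*k/2 + 11/12.
Need (1)·f(k+1) − (1)·f(k) = k**2 + 3*k/2 + 11/12.
Bound: deg f ≤ 3.
Solving with deg f ≤ 3: f(k) = k*(4*k**2 + 3*k + 4)/12.
Certificate R = B(k−1)f/C = k*(4*k**2 + 3*k + 4)/(12*k**2 + 18*k + 11) gives s_k = k*(-4*k**2 - 3*k - 4).
s_(k+1) − s_k = -12*k**2 - 18*k - 11 = t_k.
Sum = s_(5) − s_(1); s_(5) = -595, s_(1) = -11 ⇒ -584.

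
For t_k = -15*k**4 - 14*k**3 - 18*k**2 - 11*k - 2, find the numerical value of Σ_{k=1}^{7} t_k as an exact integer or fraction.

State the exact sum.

Σ = -83958

Compute t_(k+1)/t_k: get (15*k**4 + 74*k**3 + 150*k**2 + 149*k + 60)/(15*k**4 + 14*k**3 + 18*k**2 + 11*k + 2).
A = 1, B = 1, C = k**4 + 14*k**3/15 + 6*k**2/5 + 11*k/15 + 2/15.
Set up (1)·f(k+1) − (1)·f(k) − (k**4 + 14*k**3/15 + 6*k**2/5 + 11*k/15 + 2/15) = 0.
Bound: deg f ≤ 5.
Solving with deg f ≤ 5: f(k) = k*(3*k**4 - 4*k**3 + 4*k**2 - 1)/15.
R(k) = B(k−1)·f(k)/C(k) = k*(3*k**4 - 4*k**3 + 4*k**2 - 1)/((3*k + 1)*(5*k**3 + 3*k**2 + 5*k + 2)); s_k = R·t_k = -3*k**5 + 4*k**4 - 4*k**3 + k.
Check: Δs_k = -15*k**4 - 14*k**3 - 18*k**2 - 11*k - 2. ✓
Telescoping: Σ = s_(8) − s_(1) = -83960 − (-2) = -83958.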